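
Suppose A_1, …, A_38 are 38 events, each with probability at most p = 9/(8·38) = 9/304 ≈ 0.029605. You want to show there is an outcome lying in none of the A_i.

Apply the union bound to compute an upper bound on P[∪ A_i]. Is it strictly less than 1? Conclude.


Union bound: P[∪_{i=1}^{38} A_i] ≤ Σ_i P[A_i] ≤ 38·p = 38·(9/304) = 9/8.
Numerically: 9/8 ≈ 1.125000.
Is 9/8 < 1? NO.
Since the bound 9/8 is ≥ 1, the union bound is uninformative here; it does NOT by itself certify existence.

38·p = 9/8 ≈ 1.125000; existence NOT certified by the union bound.


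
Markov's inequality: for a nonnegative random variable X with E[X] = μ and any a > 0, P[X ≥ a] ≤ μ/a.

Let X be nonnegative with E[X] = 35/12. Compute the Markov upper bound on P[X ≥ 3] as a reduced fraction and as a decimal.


μ = E[X] = 35/12, a = 3.
Markov: P[X ≥ 3] ≤ μ/a = (35/12)/3 = 35/36.
Numerically: ≈ 0.97222.
(Since a = 3 > μ = 2.91667, the bound 35/36 is < 1 and informative.)

P[X ≥ 3] ≤ 35/36 ≈ 0.97222.


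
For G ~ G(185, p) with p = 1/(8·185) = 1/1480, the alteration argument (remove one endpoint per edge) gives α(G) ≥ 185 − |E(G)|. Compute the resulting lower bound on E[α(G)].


E[|E(G)|] = C(185, 2)·p = 17020 · (1/1480) = 23/2.
E[α(G)] ≥ n − E[|E(G)|] = 185 − 23/2 = 347/2.
Numerically: ≈ 173.500.
(This is only a lower bound; the true E[α(G)] may be larger.)

E[α(G)] ≥ 347/2 ≈ 173.500.


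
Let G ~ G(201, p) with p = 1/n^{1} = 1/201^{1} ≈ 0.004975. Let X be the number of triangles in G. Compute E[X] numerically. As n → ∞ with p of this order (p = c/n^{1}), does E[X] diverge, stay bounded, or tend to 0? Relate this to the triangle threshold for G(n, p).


Number of potential triangles: C(201, 3) = 1333300.
Each occurs with probability p³ ≈ (0.004975)³ ≈ 1.231436e-07.
By linearity: E[X] = C(201, 3)·p³ ≈ 1333300 · 1.231436e-07 ≈ 0.1642.
Here α = 1, so p = 1/n is exactly at the triangle threshold p ~ 1/n. Asymptotically E[X] → c³/6 = 1³/6 = 1/6 ≈ 0.1667, a bounded constant. In this regime the triangle count is asymptotically Poisson(c³/6).

E[X] ≈ 0.1642; in regime p = Θ(1/n^{1}) E[X] stays bounded (at the triangle threshold p ~ 1/n).


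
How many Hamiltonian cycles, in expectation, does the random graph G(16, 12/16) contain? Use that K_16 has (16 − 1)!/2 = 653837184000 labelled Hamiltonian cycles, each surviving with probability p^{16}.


K_16 has (16 − 1)!/2 = 653837184000 labelled Hamiltonian cycles.
For each such Hamiltonian cycle H, let X_H = 1 if all 16 edges of H are present in G. Then P[X_H = 1] = p^{16} = (3/4)^{16} = 43046721/4294967296.
Summing the indicators: E[X] = Σ_H E[X_H] = 653837184000 · p^{16} = 653837184000 · 43046721/4294967296 = 27485885585032875/4194304.
Numerically: E[X] ≈ 6.5531e+09.

E[X] = 653837184000 · (3/4)^{16} = 27485885585032875/4194304 ≈ 6.5531e+09.


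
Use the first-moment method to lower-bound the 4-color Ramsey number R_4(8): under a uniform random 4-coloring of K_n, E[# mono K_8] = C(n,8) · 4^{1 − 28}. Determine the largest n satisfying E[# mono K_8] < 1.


We need C(n, 8) · 4^{1 − 28} < 1, i.e. C(n, 8) < 4^{28 − 1} = 18014398509481984.
Check values of n near the boundary:
  n = 404: C(404, 8) = 16415071523485570; 16415071523485570 < 18014398509481984? YES
  n = 405: C(405, 8) = 16745853821188050; 16745853821188050 < 18014398509481984? YES
  n = 406: C(406, 8) = 17082453897995850; 17082453897995850 < 18014398509481984? YES
  n = 407: C(407, 8) = 17424959239309050; 17424959239309050 < 18014398509481984? YES
  n = 408: C(408, 8) = 17773458424095231; 17773458424095231 < 18014398509481984? YES
  n = 409: C(409, 8) = 18128041135797879; 18128041135797879 < 18014398509481984? NO
  n = 410: C(410, 8) = 18488798173326195; 18488798173326195 < 18014398509481984? NO
The largest n with C(n, 8) < 18014398509481984 is n = 408 (where E[X] = 17773458424095231/18014398509481984 ≈ 0.9866). Hence R_4(8) > 408, i.e. R_4(8) ≥ 409.

Largest n = 408; hence R_4(8) > 408.


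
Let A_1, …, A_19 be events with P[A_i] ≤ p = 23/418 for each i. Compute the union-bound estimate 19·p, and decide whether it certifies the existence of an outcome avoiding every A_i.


Union bound: P[∪_{i=1}^{19} A_i] ≤ Σ_i P[A_i] ≤ 19·p = 19·(23/418) = 23/22.
Numerically: 23/22 ≈ 1.045455.
Is 23/22 < 1? NO.
Since the bound 23/22 is ≥ 1, the union bound is uninformative here; it does NOT by itself certify existence.

19·p = 23/22 ≈ 1.045455; existence NOT certified by the union bound.


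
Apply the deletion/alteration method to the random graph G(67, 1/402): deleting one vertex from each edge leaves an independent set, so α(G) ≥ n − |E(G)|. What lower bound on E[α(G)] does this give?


E[|E(G)|] = C(67, 2)·p = 2211 · (1/402) = 11/2.
E[α(G)] ≥ n − E[|E(G)|] = 67 − 11/2 = 123/2.
Numerically: ≈ 61.500.
(This is only a lower bound; the true E[α(G)] may be larger.)

E[α(G)] ≥ 123/2 ≈ 61.500.


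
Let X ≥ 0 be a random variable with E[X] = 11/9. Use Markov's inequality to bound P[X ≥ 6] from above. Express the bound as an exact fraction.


μ = E[X] = 11/9, a = 6.
Markov: P[X ≥ 6] ≤ μ/a = (11/9)/6 = 11/54.
Numerically: ≈ 0.2037.
(Since a = 6 > μ = 1.2222, the bound 11/54 is < 1 and informative.)

P[X ≥ 6] ≤ 11/54 ≈ 0.2037.


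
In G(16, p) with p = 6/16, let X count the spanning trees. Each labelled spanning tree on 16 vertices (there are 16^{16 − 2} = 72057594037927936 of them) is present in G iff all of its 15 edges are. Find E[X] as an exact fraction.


K_16 has 16^{16 − 2} = 72057594037927936 labelled spanning trees.
For each such spanning tree H, let X_H = 1 if all 15 edges of H are present in G. Then P[X_H = 1] = p^{15} = (3/8)^{15} = 14348907/35184372088832.
By linearity: E[X] = Σ_H E[X_H] = 72057594037927936 · p^{15} = 72057594037927936 · 14348907/35184372088832 = 29386561536.
Numerically: E[X] ≈ 2.94e+10.

E[X] = 72057594037927936 · (3/8)^{15} = 29386561536 ≈ 2.94e+10.


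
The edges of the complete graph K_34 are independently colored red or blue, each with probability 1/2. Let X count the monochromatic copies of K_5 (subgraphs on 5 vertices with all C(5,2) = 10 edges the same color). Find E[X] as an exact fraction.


Let X = Σ_S X_S over the C(34, 5) = 278256 subsets S of size 5, where X_S = 1 if the K_5 on S is monochromatic.
For a fixed S, the K_5 on S has C(5, 2) = 10 edges. P[all 10 edges red] = (1/2)^10, and likewise for blue, so P[monochromatic] = 2·(1/2)^10 = 2^{1 − 10} = 1/512.
By linearity of expectation: E[X] = C(34, 5) · 2^{1 − 10} = 278256 · 1/512 = 17391/32.
Numerically: E[X] ≈ 543.46875.

E[X] = C(34,5)·2^(1−C(5,2)) = 17391/32 ≈ 543.46875.


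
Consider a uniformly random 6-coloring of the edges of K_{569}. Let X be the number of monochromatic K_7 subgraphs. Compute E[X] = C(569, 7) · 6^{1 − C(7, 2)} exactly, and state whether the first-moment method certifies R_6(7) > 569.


E[X] = C(569, 7) · 6^{1 − 21} = 3692032389858348 · 6^{−20} = 3692032389858348/3656158440062976.
As a reduced fraction: E[X] = 34185485091281/33853318889472 ≈ 1.0098.
Is E[X] < 1? NO.
Since E[X] ≥ 1, the first-moment bound is inconclusive at n = 569; it does NOT by itself certify R_6(7) > 569.

E[X] = 34185485091281/33853318889472 ≈ 1.0098; E[X] ≥ 1; first-moment method inconclusive here.


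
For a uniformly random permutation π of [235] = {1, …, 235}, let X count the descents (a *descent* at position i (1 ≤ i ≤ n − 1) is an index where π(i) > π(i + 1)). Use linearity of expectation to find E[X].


Write X = Σ X_I over i = 1, …, 234, with X_I the indicator of one descent.
There are 234 indicators.
For each fixed i, the pair (π(i), π(i+1)) is a uniformly random ordered pair of distinct values from {1, …, 235}; by symmetry P[π(i) > π(i+1)] = 1/2.
By linearity: E[X] = 234 · (1/2) = (235 − 1) · (1/2) = 117 ≈ 117.00000.

E[X] = 117 = 117.00000.


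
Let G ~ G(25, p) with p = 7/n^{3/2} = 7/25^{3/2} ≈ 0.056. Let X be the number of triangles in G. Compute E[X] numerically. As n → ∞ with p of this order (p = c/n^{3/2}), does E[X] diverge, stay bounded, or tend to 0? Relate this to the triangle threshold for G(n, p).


Number of potential triangles: C(25, 3) = 2300.
Each occurs with probability p³ ≈ (0.056)³ ≈ 1.75616e-04.
By linearity: E[X] = C(25, 3)·p³ ≈ 2300 · 1.75616e-04 ≈ 0.404.
Since α = 3/2 > 1, p = c/n^{3/2} = o(1/n) is below the triangle threshold p ~ 1/n. Asymptotically E[X] ~ (c³/6)·n^{3(1−α)} = (7³/6)·n^{-1.5} → 0, so by Markov's inequality G has no triangles w.h.p.

E[X] ≈ 0.404; in regime p = Θ(1/n^{3/2}) E[X] tends to 0 (below the triangle threshold p ~ 1/n).


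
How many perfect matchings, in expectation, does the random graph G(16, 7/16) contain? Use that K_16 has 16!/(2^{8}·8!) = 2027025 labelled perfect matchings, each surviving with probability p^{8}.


K_16 has 16!/(2^{8}·8!) = 2027025 labelled perfect matchings.
For each such perfect matching H, let X_H = 1 if all 8 edges of H are present in G. Then P[X_H = 1] = p^{8} = (7/16)^{8} = 5764801/4294967296.
By linearity: E[X] = Σ_H E[X_H] = 2027025 · p^{8} = 2027025 · 5764801/4294967296 = 11685395747025/4294967296.
Numerically: E[X] ≈ 2.72e+03.

E[X] = 2027025 · (7/16)^{8} = 11685395747025/4294967296 ≈ 2.72e+03.


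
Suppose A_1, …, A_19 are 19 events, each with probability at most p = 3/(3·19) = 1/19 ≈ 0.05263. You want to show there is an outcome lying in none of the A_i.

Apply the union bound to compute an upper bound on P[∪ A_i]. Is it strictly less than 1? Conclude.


Union bound: P[∪_{i=1}^{19} A_i] ≤ Σ_i P[A_i] ≤ 19·p = 19·(1/19) = 1.
Numerically: 1 ≈ 1.00000.
Is 1 < 1? NO.
Since the bound 1 is ≥ 1, the union bound is uninformative here; it does NOT by itself certify existence.

19·p = 1 ≈ 1.00000; existence NOT certified by the union bound.


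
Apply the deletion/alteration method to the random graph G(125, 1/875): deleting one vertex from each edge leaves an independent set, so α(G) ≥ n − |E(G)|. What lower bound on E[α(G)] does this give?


E[|E(G)|] = C(125, 2)·p = 7750 · (1/875) = 62/7.
E[α(G)] ≥ n − E[|E(G)|] = 125 − 62/7 = 813/7.
Numerically: ≈ 116.143.
(This is only a lower bound; the true E[α(G)] may be larger.)

E[α(G)] ≥ 813/7 ≈ 116.143.


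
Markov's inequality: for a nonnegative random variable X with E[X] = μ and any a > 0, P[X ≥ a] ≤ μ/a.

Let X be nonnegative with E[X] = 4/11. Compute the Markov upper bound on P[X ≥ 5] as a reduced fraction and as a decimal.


μ = E[X] = 4/11, a = 5.
Markov: P[X ≥ 5] ≤ μ/a = (4/11)/5 = 4/55.
Numerically: ≈ 0.072727.
(Since a = 5 > μ = 0.363636, the bound 4/55 is < 1 and informative.)

P[X ≥ 5] ≤ 4/55 ≈ 0.072727.


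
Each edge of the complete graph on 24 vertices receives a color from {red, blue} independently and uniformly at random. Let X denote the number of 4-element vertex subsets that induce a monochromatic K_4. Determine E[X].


Let X = Σ_S X_S over the C(24, 4) = 10626 subsets S of size 4, where X_S = 1 if the K_4 on S is monochromatic.
For a fixed S, the K_4 on S has C(4, 2) = 6 edges. P[all 6 edges red] = (1/2)^6, and likewise for blue, so P[monochromatic] = 2·(1/2)^6 = 2^{1 − 6} = 1/32.
By linearity of expectation: E[X] = C(24, 4) · 2^{1 − 6} = 10626 · 1/32 = 5313/16.
Numerically: E[X] ≈ 332.0625.

E[X] = C(24,4)·2^(1−C(4,2)) = 5313/16 ≈ 332.0625.


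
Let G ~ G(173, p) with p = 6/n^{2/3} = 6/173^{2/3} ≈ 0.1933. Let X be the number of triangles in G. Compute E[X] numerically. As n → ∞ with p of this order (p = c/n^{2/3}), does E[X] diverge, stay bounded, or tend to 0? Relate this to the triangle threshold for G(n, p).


Number of potential triangles: C(173, 3) = 848046.
Each occurs with probability p³ ≈ (0.1933)³ ≈ 7.217080e-03.
By linearity: E[X] = C(173, 3)·p³ ≈ 848046 · 7.217080e-03 ≈ 6120.4162.
Since α = 2/3 < 1, p = c/n^{2/3} ≫ 1/n is above the triangle threshold p ~ 1/n. Asymptotically E[X] ~ (c³/6)·n^{3(1−α)} = (6³/6)·n^{1} → ∞; triangles are abundant w.h.p.

E[X] ≈ 6120.4162; in regime p = Θ(1/n^{2/3}) E[X] diverges (above the triangle threshold p ~ 1/n).


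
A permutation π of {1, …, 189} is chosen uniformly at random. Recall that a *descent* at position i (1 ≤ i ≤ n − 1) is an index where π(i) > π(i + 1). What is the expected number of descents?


Write X = Σ X_I over i = 1, …, 188, with X_I the indicator of one descent.
There are 188 indicators.
For each fixed i, the pair (π(i), π(i+1)) is a uniformly random ordered pair of distinct values from {1, …, 189}; by symmetry P[π(i) > π(i+1)] = 1/2.
By linearity: E[X] = 188 · (1/2) = (189 − 1) · (1/2) = 94 ≈ 94.000000.

E[X] = 94 = 94.000000.


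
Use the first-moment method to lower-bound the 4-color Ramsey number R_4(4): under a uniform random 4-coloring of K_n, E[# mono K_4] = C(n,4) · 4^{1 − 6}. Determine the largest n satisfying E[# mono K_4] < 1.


We need C(n, 4) · 4^{1 − 6} < 1, i.e. C(n, 4) < 4^{6 − 1} = 1024.
Check values of n near the boundary:
  n = 12: C(12, 4) = 495; 495 < 1024? YES
  n = 13: C(13, 4) = 715; 715 < 1024? YES
  n = 14: C(14, 4) = 1001; 1001 < 1024? YES
  n = 15: C(15, 4) = 1365; 1365 < 1024? NO
The largest n with C(n, 4) < 1024 is n = 14 (where E[X] = 1001/1024 ≈ 0.97754). Hence R_4(4) > 14, i.e. R_4(4) ≥ 15.

Largest n = 14; hence R_4(4) > 14.


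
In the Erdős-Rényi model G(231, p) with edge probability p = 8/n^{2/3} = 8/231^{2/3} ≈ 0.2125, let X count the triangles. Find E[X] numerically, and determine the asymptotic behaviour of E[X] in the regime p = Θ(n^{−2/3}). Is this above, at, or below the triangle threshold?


Number of potential triangles: C(231, 3) = 2027795.
Each occurs with probability p³ ≈ (0.2125)³ ≈ 9.595023e-03.
By linearity: E[X] = C(231, 3)·p³ ≈ 2027795 · 9.595023e-03 ≈ 19456.7388.
Since α = 2/3 < 1, p = c/n^{2/3} ≫ 1/n is above the triangle threshold p ~ 1/n. Asymptotically E[X] ~ (c³/6)·n^{3(1−α)} = (8³/6)·n^{1} → ∞; triangles are abundant w.h.p.

E[X] ≈ 19456.7388; in regime p = Θ(1/n^{2/3}) E[X] diverges (above the triangle threshold p ~ 1/n).


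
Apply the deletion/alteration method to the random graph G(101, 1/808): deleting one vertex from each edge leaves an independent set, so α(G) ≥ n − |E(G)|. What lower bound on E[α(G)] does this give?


E[|E(G)|] = C(101, 2)·p = 5050 · (1/808) = 25/4.
E[α(G)] ≥ n − E[|E(G)|] = 101 − 25/4 = 379/4.
Numerically: ≈ 94.75000.
(This is only a lower bound; the true E[α(G)] may be larger.)

E[α(G)] ≥ 379/4 ≈ 94.75000.


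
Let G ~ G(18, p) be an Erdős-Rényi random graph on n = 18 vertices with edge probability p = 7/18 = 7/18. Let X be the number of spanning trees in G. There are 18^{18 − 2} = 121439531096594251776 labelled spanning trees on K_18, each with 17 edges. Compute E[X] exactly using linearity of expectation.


K_18 has 18^{18 − 2} = 121439531096594251776 labelled spanning trees.
For each such spanning tree H, let X_H = 1 if all 17 edges of H are present in G. Then P[X_H = 1] = p^{17} = (7/18)^{17} = 232630513987207/2185911559738696531968.
Summing the indicators: E[X] = Σ_H E[X_H] = 121439531096594251776 · p^{17} = 121439531096594251776 · 232630513987207/2185911559738696531968 = 232630513987207/18.
Numerically: E[X] ≈ 1.292e+13.

E[X] = 121439531096594251776 · (7/18)^{17} = 232630513987207/18 ≈ 1.292e+13.


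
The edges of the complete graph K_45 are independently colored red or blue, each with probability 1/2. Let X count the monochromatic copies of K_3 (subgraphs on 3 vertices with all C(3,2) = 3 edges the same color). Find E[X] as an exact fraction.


Let X = Σ_S X_S over the C(45, 3) = 14190 subsets S of size 3, where X_S = 1 if the K_3 on S is monochromatic.
For a fixed S, the K_3 on S has C(3, 2) = 3 edges. P[all 3 edges red] = (1/2)^3, and likewise for blue, so P[monochromatic] = 2·(1/2)^3 = 2^{1 − 3} = 1/4.
By linearity: E[X] = C(45, 3) · 2^{1 − 3} = 14190 · 1/4 = 7095/2.
Numerically: E[X] ≈ 3547.500000.

E[X] = C(45,3)·2^(1−C(3,2)) = 7095/2 ≈ 3547.500000.


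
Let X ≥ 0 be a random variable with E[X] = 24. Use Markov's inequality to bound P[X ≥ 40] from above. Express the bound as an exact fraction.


μ = E[X] = 24, a = 40.
Markov: P[X ≥ 40] ≤ μ/a = (24)/40 = 3/5.
Numerically: ≈ 0.60000.
(Since a = 40 > μ = 24.00000, the bound 3/5 is < 1 and informative.)

P[X ≥ 40] ≤ 3/5 ≈ 0.60000.


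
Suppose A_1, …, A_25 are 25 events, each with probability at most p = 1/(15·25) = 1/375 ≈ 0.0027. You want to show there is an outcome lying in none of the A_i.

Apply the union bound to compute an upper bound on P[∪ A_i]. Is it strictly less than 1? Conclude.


Union bound: P[∪_{i=1}^{25} A_i] ≤ Σ_i P[A_i] ≤ 25·p = 25·(1/375) = 1/15.
Numerically: 1/15 ≈ 0.0667.
Is 1/15 < 1? YES.
Since P[∪ A_i] ≤ 1/15 < 1, the complement has P[∩ A_i^c] ≥ 1 − 1/15 = 14/15 > 0, so some outcome avoids every A_i.

25·p = 1/15 ≈ 0.0667; existence CERTIFIED by the union bound.


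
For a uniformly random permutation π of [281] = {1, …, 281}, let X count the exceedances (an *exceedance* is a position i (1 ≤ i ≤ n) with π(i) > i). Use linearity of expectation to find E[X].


Write X = Σ_{i=1}^{281} X_i, where X_i = 1_{π(i) > i}.
For each fixed i, π(i) is uniform over {1, …, 281} (marginal of a uniform permutation), so P[π(i) > i] = (n − i)/n. Summing: Σ_{i=1}^{281} (n − i)/n = (0 + 1 + … + 280)/281 = 281(281 − 1)/(2·281) = (281 − 1)/2.
Hence E[X] = Σ_{i=1}^{281} (281 − i)/281 = 140 ≈ 140.000.

E[X] = 140 = 140.000.


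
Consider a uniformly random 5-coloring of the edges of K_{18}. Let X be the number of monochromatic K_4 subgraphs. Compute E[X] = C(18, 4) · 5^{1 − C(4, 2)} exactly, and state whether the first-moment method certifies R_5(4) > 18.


E[X] = C(18, 4) · 5^{1 − 6} = 3060 · 5^{−5} = 3060/3125.
As a reduced fraction: E[X] = 612/625 ≈ 0.979.
Is E[X] < 1? YES.
Since E[X] < 1, there exists a 5-coloring of K_{18} with no monochromatic K_4; hence R_5(4) > 18.

E[X] = 612/625 ≈ 0.979; E[X] < 1, so R_5(4) > 18.


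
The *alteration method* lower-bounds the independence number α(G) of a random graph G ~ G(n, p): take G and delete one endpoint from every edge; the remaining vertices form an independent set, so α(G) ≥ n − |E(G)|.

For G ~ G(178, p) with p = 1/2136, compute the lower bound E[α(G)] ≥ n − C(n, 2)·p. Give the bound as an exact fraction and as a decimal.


E[|E(G)|] = C(178, 2)·p = 15753 · (1/2136) = 59/8.
E[α(G)] ≥ n − E[|E(G)|] = 178 − 59/8 = 1365/8.
Numerically: ≈ 170.62500.
(This is only a lower bound; the true E[α(G)] may be larger.)

E[α(G)] ≥ 1365/8 ≈ 170.62500.


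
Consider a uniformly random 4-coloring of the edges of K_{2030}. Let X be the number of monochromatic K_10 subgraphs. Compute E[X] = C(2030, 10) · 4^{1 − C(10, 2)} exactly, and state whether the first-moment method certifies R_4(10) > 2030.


E[X] = C(2030, 10) · 4^{1 − 45} = 320298626039392096327195965 · 4^{−44} = 320298626039392096327195965/309485009821345068724781056.
As a reduced fraction: E[X] = 320298626039392096327195965/309485009821345068724781056 ≈ 1.0349.
Is E[X] < 1? NO.
Since E[X] ≥ 1, the first-moment bound is inconclusive at n = 2030; it does NOT by itself certify R_4(10) > 2030.

E[X] = 320298626039392096327195965/309485009821345068724781056 ≈ 1.0349; E[X] ≥ 1; first-moment method inconclusive here.


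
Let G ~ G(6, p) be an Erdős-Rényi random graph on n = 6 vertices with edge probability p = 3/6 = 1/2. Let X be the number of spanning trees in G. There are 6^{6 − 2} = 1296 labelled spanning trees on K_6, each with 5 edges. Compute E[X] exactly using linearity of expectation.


K_6 has 6^{6 − 2} = 1296 labelled spanning trees.
For each such spanning tree H, let X_H = 1 if all 5 edges of H are present in G. Then P[X_H = 1] = p^{5} = (1/2)^{5} = 1/32.
By linearity of expectation: E[X] = Σ_H E[X_H] = 1296 · p^{5} = 1296 · 1/32 = 81/2.
Numerically: E[X] ≈ 40.5.

E[X] = 1296 · (1/2)^{5} = 81/2 ≈ 40.5.


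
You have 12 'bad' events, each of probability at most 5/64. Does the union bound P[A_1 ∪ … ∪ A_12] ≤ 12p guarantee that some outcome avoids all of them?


Union bound: P[∪_{i=1}^{12} A_i] ≤ Σ_i P[A_i] ≤ 12·p = 12·(5/64) = 15/16.
Numerically: 15/16 ≈ 0.9375.
Is 15/16 < 1? YES.
Since P[∪ A_i] ≤ 15/16 < 1, the complement has P[∩ A_i^c] ≥ 1 − 15/16 = 1/16 > 0, so some outcome avoids every A_i.

12·p = 15/16 ≈ 0.9375; existence CERTIFIED by the union bound.


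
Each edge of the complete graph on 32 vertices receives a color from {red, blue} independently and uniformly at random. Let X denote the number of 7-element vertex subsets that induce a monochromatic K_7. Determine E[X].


Let X = Σ_S X_S over the C(32, 7) = 3365856 subsets S of size 7, where X_S = 1 if the K_7 on S is monochromatic.
For a fixed S, the K_7 on S has C(7, 2) = 21 edges. P[all 21 edges red] = (1/2)^21, and likewise for blue, so P[monochromatic] = 2·(1/2)^21 = 2^{1 − 21} = 1/1048576.
By linearity of expectation: E[X] = C(32, 7) · 2^{1 − 21} = 3365856 · 1/1048576 = 105183/32768.
Numerically: E[X] ≈ 3.209930.

E[X] = C(32,7)·2^(1−C(7,2)) = 105183/32768 ≈ 3.209930.


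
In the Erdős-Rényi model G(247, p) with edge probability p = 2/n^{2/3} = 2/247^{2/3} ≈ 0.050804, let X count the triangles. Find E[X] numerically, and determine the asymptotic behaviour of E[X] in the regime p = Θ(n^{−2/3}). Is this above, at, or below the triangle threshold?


Number of potential triangles: C(247, 3) = 2481115.
Each occurs with probability p³ ≈ (0.050804)³ ≈ 1.3112819e-04.
By linearity: E[X] = C(247, 3)·p³ ≈ 2481115 · 1.3112819e-04 ≈ 325.34413.
Since α = 2/3 < 1, p = c/n^{2/3} ≫ 1/n is above the triangle threshold p ~ 1/n. Asymptotically E[X] ~ (c³/6)·n^{3(1−α)} = (2³/6)·n^{1} → ∞; triangles are abundant w.h.p.

E[X] ≈ 325.34413; in regime p = Θ(1/n^{2/3}) E[X] diverges (above the triangle threshold p ~ 1/n).


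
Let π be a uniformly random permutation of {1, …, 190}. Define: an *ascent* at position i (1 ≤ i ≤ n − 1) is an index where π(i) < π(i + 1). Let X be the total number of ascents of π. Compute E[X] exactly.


Write X = Σ X_I over i = 1, …, 189, with X_I the indicator of one ascent.
There are 189 indicators.
For each fixed i, the pair (π(i), π(i+1)) is a uniformly random ordered pair of distinct values from {1, …, 190}; by symmetry P[π(i) < π(i+1)] = 1/2.
By linearity: E[X] = 189 · (1/2) = (190 − 1) · (1/2) = 189/2 ≈ 94.500.

E[X] = 189/2 = 94.500.


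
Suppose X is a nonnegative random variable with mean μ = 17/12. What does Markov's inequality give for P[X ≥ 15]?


μ = E[X] = 17/12, a = 15.
Markov: P[X ≥ 15] ≤ μ/a = (17/12)/15 = 17/180.
Numerically: ≈ 0.094.
(Since a = 15 > μ = 1.417, the bound 17/180 is < 1 and informative.)

P[X ≥ 15] ≤ 17/180 ≈ 0.094.


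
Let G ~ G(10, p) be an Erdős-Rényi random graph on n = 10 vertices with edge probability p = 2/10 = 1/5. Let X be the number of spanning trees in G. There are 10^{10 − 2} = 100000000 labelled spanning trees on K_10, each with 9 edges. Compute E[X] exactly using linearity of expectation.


K_10 has 10^{10 − 2} = 100000000 labelled spanning trees.
For each such spanning tree H, let X_H = 1 if all 9 edges of H are present in G. Then P[X_H = 1] = p^{9} = (1/5)^{9} = 1/1953125.
Summing the indicators: E[X] = Σ_H E[X_H] = 100000000 · p^{9} = 100000000 · 1/1953125 = 256/5.
Numerically: E[X] ≈ 51.2.

E[X] = 100000000 · (1/5)^{9} = 256/5 ≈ 51.2.


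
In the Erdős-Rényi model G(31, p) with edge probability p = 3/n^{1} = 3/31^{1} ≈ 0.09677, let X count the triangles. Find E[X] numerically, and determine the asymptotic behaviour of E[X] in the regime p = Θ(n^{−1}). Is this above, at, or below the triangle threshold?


Number of potential triangles: C(31, 3) = 4495.
Each occurs with probability p³ ≈ (0.09677)³ ≈ 9.063140e-04.
By linearity: E[X] = C(31, 3)·p³ ≈ 4495 · 9.063140e-04 ≈ 4.0739.
Here α = 1, so p = 3/n is exactly at the triangle threshold p ~ 1/n. Asymptotically E[X] → c³/6 = 3³/6 = 9/2 ≈ 4.5000, a bounded constant. In this regime the triangle count is asymptotically Poisson(c³/6).

E[X] ≈ 4.0739; in regime p = Θ(1/n^{1}) E[X] stays bounded (at the triangle threshold p ~ 1/n).


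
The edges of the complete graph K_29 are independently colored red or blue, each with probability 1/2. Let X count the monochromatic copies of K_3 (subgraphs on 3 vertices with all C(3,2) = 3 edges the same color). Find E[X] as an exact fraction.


Let X = Σ_S X_S over the C(29, 3) = 3654 subsets S of size 3, where X_S = 1 if the K_3 on S is monochromatic.
For a fixed S, the K_3 on S has C(3, 2) = 3 edges. P[all 3 edges red] = (1/2)^3, and likewise for blue, so P[monochromatic] = 2·(1/2)^3 = 2^{1 − 3} = 1/4.
By linearity: E[X] = C(29, 3) · 2^{1 − 3} = 3654 · 1/4 = 1827/2.
Numerically: E[X] ≈ 913.500000.

E[X] = C(29,3)·2^(1−C(3,2)) = 1827/2 ≈ 913.500000.


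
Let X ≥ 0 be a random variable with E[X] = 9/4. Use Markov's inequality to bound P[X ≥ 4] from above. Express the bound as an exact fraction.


μ = E[X] = 9/4, a = 4.
Markov: P[X ≥ 4] ≤ μ/a = (9/4)/4 = 9/16.
Numerically: ≈ 0.562.
(Since a = 4 > μ = 2.250, the bound 9/16 is < 1 and informative.)

P[X ≥ 4] ≤ 9/16 ≈ 0.562.


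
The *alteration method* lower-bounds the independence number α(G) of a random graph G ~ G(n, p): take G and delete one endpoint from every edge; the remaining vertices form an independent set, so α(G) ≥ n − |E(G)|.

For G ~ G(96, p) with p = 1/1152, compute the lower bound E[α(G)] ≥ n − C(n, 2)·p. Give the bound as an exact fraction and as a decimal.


E[|E(G)|] = C(96, 2)·p = 4560 · (1/1152) = 95/24.
E[α(G)] ≥ n − E[|E(G)|] = 96 − 95/24 = 2209/24.
Numerically: ≈ 92.0417.
(This is only a lower bound; the true E[α(G)] may be larger.)

E[α(G)] ≥ 2209/24 ≈ 92.0417.


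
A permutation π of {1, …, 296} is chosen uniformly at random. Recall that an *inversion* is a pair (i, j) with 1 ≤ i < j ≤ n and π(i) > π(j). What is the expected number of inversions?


Write X = Σ X_I over the C(296, 2) = 43660 pairs i < j, with X_I the indicator of one inversion.
There are 43660 indicators.
For each fixed pair i < j, the values π(i) and π(j) are two distinct elements of {1, …, 296} in uniformly random order; by symmetry P[π(i) > π(j)] = 1/2.
By linearity: E[X] = 43660 · (1/2) = C(296, 2) · (1/2) = 43660/2 = 21830 ≈ 21830.000.

E[X] = 21830 = 21830.000.


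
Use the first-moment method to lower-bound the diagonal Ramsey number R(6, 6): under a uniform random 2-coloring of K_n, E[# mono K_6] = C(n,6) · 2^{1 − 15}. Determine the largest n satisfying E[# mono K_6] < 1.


We need C(n, 6) · 2^{1 − 15} < 1, i.e. C(n, 6) < 2^{15 − 1} = 16384.
Check values of n near the boundary:
  n = 15: C(15, 6) = 5005; 5005 < 16384? YES
  n = 16: C(16, 6) = 8008; 8008 < 16384? YES
  n = 17: C(17, 6) = 12376; 12376 < 16384? YES
  n = 18: C(18, 6) = 18564; 18564 < 16384? NO
  n = 19: C(19, 6) = 27132; 27132 < 16384? NO
  n = 20: C(20, 6) = 38760; 38760 < 16384? NO
The largest n with C(n, 6) < 16384 is n = 17 (where E[X] = 1547/2048 ≈ 0.75537). Hence R(6, 6) > 17, i.e. R(6, 6) ≥ 18.

Largest n = 17; hence R(6, 6) > 17.


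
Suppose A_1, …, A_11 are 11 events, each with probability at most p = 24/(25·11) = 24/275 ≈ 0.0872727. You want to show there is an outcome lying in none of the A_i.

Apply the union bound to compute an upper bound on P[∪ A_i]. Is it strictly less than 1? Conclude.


Union bound: P[∪_{i=1}^{11} A_i] ≤ Σ_i P[A_i] ≤ 11·p = 11·(24/275) = 24/25.
Numerically: 24/25 ≈ 0.9600000.
Is 24/25 < 1? YES.
Since P[∪ A_i] ≤ 24/25 < 1, the complement has P[∩ A_i^c] ≥ 1 − 24/25 = 1/25 > 0, so some outcome avoids every A_i.

11·p = 24/25 ≈ 0.9600000; existence CERTIFIED by the union bound.


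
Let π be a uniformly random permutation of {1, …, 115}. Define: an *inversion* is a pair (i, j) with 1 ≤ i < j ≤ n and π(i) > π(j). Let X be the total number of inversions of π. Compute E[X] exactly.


Write X = Σ X_I over the C(115, 2) = 6555 pairs i < j, with X_I the indicator of one inversion.
There are 6555 indicators.
For each fixed pair i < j, the values π(i) and π(j) are two distinct elements of {1, …, 115} in uniformly random order; by symmetry P[π(i) > π(j)] = 1/2.
By linearity: E[X] = 6555 · (1/2) = C(115, 2) · (1/2) = 6555/2 = 6555/2 ≈ 3277.5000.

E[X] = 6555/2 = 3277.5000.


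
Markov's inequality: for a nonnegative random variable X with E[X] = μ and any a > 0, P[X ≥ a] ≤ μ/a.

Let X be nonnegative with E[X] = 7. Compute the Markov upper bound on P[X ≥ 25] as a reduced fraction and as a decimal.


μ = E[X] = 7, a = 25.
Markov: P[X ≥ 25] ≤ μ/a = (7)/25 = 7/25.
Numerically: ≈ 0.280000.
(Since a = 25 > μ = 7.000000, the bound 7/25 is < 1 and informative.)

P[X ≥ 25] ≤ 7/25 ≈ 0.280000.


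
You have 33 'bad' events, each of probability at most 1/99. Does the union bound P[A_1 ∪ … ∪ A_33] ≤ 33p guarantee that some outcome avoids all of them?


Union bound: P[∪_{i=1}^{33} A_i] ≤ Σ_i P[A_i] ≤ 33·p = 33·(1/99) = 1/3.
Numerically: 1/3 ≈ 0.33333.
Is 1/3 < 1? YES.
Since P[∪ A_i] ≤ 1/3 < 1, the complement has P[∩ A_i^c] ≥ 1 − 1/3 = 2/3 > 0, so some outcome avoids every A_i.

33·p = 1/3 ≈ 0.33333; existence CERTIFIED by the union bound.


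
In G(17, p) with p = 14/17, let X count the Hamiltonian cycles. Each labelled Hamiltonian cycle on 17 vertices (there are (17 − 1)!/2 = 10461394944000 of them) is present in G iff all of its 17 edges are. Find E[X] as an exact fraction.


K_17 has (17 − 1)!/2 = 10461394944000 labelled Hamiltonian cycles.
For each such Hamiltonian cycle H, let X_H = 1 if all 17 edges of H are present in G. Then P[X_H = 1] = p^{17} = (14/17)^{17} = 30491346729331195904/827240261886336764177.
By linearity: E[X] = Σ_H E[X_H] = 10461394944000 · p^{17} = 10461394944000 · 30491346729331195904/827240261886336764177 = 318982020509976309331579109376000/827240261886336764177.
Numerically: E[X] ≈ 3.856e+11.

E[X] = 10461394944000 · (14/17)^{17} = 318982020509976309331579109376000/827240261886336764177 ≈ 3.856e+11.


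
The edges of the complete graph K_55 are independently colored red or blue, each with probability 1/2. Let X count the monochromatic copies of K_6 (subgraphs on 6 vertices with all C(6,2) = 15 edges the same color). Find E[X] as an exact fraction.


Let X = Σ_S X_S over the C(55, 6) = 28989675 subsets S of size 6, where X_S = 1 if the K_6 on S is monochromatic.
For a fixed S, the K_6 on S has C(6, 2) = 15 edges. P[all 15 edges red] = (1/2)^15, and likewise for blue, so P[monochromatic] = 2·(1/2)^15 = 2^{1 − 15} = 1/16384.
Summing: E[X] = C(55, 6) · 2^{1 − 15} = 28989675 · 1/16384 = 28989675/16384.
Numerically: E[X] ≈ 1769.389343.

E[X] = C(55,6)·2^(1−C(6,2)) = 28989675/16384 ≈ 1769.389343.


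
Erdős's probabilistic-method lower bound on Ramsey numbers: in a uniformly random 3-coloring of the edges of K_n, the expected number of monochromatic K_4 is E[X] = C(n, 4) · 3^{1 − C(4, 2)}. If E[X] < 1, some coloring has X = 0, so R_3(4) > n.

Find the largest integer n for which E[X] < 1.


We need C(n, 4) · 3^{1 − 6} < 1, i.e. C(n, 4) < 3^{6 − 1} = 243.
Check values of n near the boundary:
  n = 9: C(9, 4) = 126; 126 < 243? YES
  n = 10: C(10, 4) = 210; 210 < 243? YES
  n = 11: C(11, 4) = 330; 330 < 243? NO
The largest n with C(n, 4) < 243 is n = 10 (where E[X] = 70/81 ≈ 0.86420). Hence R_3(4) > 10, i.e. R_3(4) ≥ 11.

Largest n = 10; hence R_3(4) > 10.


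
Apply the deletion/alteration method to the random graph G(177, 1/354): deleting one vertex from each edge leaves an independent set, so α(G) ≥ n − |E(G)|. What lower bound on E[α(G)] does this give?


E[|E(G)|] = C(177, 2)·p = 15576 · (1/354) = 44.
E[α(G)] ≥ n − E[|E(G)|] = 177 − 44 = 133.
Numerically: ≈ 133.00000.
(This is only a lower bound; the true E[α(G)] may be larger.)

E[α(G)] ≥ 133 ≈ 133.00000.


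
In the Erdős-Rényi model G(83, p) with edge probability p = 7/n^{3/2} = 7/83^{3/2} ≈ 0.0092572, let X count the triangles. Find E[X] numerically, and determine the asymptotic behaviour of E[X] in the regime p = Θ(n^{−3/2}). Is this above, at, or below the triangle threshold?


Number of potential triangles: C(83, 3) = 91881.
Each occurs with probability p³ ≈ (0.0092572)³ ≈ 7.9330959e-07.
By linearity: E[X] = C(83, 3)·p³ ≈ 91881 · 7.9330959e-07 ≈ 0.07289.
Since α = 3/2 > 1, p = c/n^{3/2} = o(1/n) is below the triangle threshold p ~ 1/n. Asymptotically E[X] ~ (c³/6)·n^{3(1−α)} = (7³/6)·n^{-1.5} → 0, so by Markov's inequality G has no triangles w.h.p.

E[X] ≈ 0.07289; in regime p = Θ(1/n^{3/2}) E[X] tends to 0 (below the triangle threshold p ~ 1/n).


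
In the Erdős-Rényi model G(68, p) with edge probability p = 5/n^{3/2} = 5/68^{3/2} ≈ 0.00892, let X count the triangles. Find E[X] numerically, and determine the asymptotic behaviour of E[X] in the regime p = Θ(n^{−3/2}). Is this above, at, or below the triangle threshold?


Number of potential triangles: C(68, 3) = 50116.
Each occurs with probability p³ ≈ (0.00892)³ ≈ 7.08957e-07.
By linearity: E[X] = C(68, 3)·p³ ≈ 50116 · 7.08957e-07 ≈ 0.036.
Since α = 3/2 > 1, p = c/n^{3/2} = o(1/n) is below the triangle threshold p ~ 1/n. Asymptotically E[X] ~ (c³/6)·n^{3(1−α)} = (5³/6)·n^{-1.5} → 0, so by Markov's inequality G has no triangles w.h.p.

E[X] ≈ 0.036; in regime p = Θ(1/n^{3/2}) E[X] tends to 0 (below the triangle threshold p ~ 1/n).


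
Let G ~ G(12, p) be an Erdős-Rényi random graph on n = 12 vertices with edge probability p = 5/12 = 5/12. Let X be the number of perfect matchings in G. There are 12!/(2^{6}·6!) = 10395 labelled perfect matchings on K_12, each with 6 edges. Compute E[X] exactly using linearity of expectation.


K_12 has 12!/(2^{6}·6!) = 10395 labelled perfect matchings.
For each such perfect matching H, let X_H = 1 if all 6 edges of H are present in G. Then P[X_H = 1] = p^{6} = (5/12)^{6} = 15625/2985984.
Summing the indicators: E[X] = Σ_H E[X_H] = 10395 · p^{6} = 10395 · 15625/2985984 = 6015625/110592.
Numerically: E[X] ≈ 54.4.

E[X] = 10395 · (5/12)^{6} = 6015625/110592 ≈ 54.4.


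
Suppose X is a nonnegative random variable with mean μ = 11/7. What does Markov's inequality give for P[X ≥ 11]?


μ = E[X] = 11/7, a = 11.
Markov: P[X ≥ 11] ≤ μ/a = (11/7)/11 = 1/7.
Numerically: ≈ 0.14286.
(Since a = 11 > μ = 1.57143, the bound 1/7 is < 1 and informative.)

P[X ≥ 11] ≤ 1/7 ≈ 0.14286.


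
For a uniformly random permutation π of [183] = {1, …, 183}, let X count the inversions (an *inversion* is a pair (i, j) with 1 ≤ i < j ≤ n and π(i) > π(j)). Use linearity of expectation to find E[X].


Write X = Σ X_I over the C(183, 2) = 16653 pairs i < j, with X_I the indicator of one inversion.
There are 16653 indicators.
For each fixed pair i < j, the values π(i) and π(j) are two distinct elements of {1, …, 183} in uniformly random order; by symmetry P[π(i) > π(j)] = 1/2.
By linearity: E[X] = 16653 · (1/2) = C(183, 2) · (1/2) = 16653/2 = 16653/2 ≈ 8326.5000.

E[X] = 16653/2 = 8326.5000.


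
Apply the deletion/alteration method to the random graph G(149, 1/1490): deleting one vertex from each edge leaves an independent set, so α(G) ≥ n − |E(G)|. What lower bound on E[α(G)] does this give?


E[|E(G)|] = C(149, 2)·p = 11026 · (1/1490) = 37/5.
E[α(G)] ≥ n − E[|E(G)|] = 149 − 37/5 = 708/5.
Numerically: ≈ 141.600000.
(This is only a lower bound; the true E[α(G)] may be larger.)

E[α(G)] ≥ 708/5 ≈ 141.600000.


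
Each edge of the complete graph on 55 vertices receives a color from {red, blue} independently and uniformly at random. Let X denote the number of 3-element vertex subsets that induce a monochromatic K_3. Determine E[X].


Let X = Σ_S X_S over the C(55, 3) = 26235 subsets S of size 3, where X_S = 1 if the K_3 on S is monochromatic.
For a fixed S, the K_3 on S has C(3, 2) = 3 edges. P[all 3 edges red] = (1/2)^3, and likewise for blue, so P[monochromatic] = 2·(1/2)^3 = 2^{1 − 3} = 1/4.
By linearity: E[X] = C(55, 3) · 2^{1 − 3} = 26235 · 1/4 = 26235/4.
Numerically: E[X] ≈ 6558.750000.

E[X] = C(55,3)·2^(1−C(3,2)) = 26235/4 ≈ 6558.750000.


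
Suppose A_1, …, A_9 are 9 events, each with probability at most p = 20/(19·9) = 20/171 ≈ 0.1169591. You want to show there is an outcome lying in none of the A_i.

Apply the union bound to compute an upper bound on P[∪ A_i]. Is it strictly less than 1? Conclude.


Union bound: P[∪_{i=1}^{9} A_i] ≤ Σ_i P[A_i] ≤ 9·p = 9·(20/171) = 20/19.
Numerically: 20/19 ≈ 1.0526316.
Is 20/19 < 1? NO.
Since the bound 20/19 is ≥ 1, the union bound is uninformative here; it does NOT by itself certify existence.

9·p = 20/19 ≈ 1.0526316; existence NOT certified by the union bound.


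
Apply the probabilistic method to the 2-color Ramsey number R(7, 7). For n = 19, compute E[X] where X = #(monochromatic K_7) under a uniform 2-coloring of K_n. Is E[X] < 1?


E[X] = C(19, 7) · 2^{1 − 21} = 50388 · 2^{−20} = 50388/1048576.
As a reduced fraction: E[X] = 12597/262144 ≈ 0.048.
Is E[X] < 1? YES.
Since E[X] < 1, there exists a 2-coloring of K_{19} with no monochromatic K_7; hence R(7, 7) > 19.

E[X] = 12597/262144 ≈ 0.048; E[X] < 1, so R(7, 7) > 19.


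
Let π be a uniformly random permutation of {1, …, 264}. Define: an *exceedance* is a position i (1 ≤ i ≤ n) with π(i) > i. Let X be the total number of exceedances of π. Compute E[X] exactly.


Write X = Σ_{i=1}^{264} X_i, where X_i = 1_{π(i) > i}.
For each fixed i, π(i) is uniform over {1, …, 264} (marginal of a uniform permutation), so P[π(i) > i] = (n − i)/n. Summing: Σ_{i=1}^{264} (n − i)/n = (0 + 1 + … + 263)/264 = 264(264 − 1)/(2·264) = (264 − 1)/2.
Hence E[X] = Σ_{i=1}^{264} (264 − i)/264 = 263/2 ≈ 131.500.

E[X] = 263/2 = 131.500.


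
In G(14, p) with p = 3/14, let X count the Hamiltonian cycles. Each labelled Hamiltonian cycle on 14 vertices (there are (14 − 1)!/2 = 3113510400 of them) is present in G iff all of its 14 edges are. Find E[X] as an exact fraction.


K_14 has (14 − 1)!/2 = 3113510400 labelled Hamiltonian cycles.
For each such Hamiltonian cycle H, let X_H = 1 if all 14 edges of H are present in G. Then P[X_H = 1] = p^{14} = (3/14)^{14} = 4782969/11112006825558016.
Summing the indicators: E[X] = Σ_H E[X_H] = 3113510400 · p^{14} = 3113510400 · 4782969/11112006825558016 = 4155084744525/3100448333024.
Numerically: E[X] ≈ 1.34.

E[X] = 3113510400 · (3/14)^{14} = 4155084744525/3100448333024 ≈ 1.34.


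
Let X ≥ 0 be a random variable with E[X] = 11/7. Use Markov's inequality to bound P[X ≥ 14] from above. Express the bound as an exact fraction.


μ = E[X] = 11/7, a = 14.
Markov: P[X ≥ 14] ≤ μ/a = (11/7)/14 = 11/98.
Numerically: ≈ 0.112.
(Since a = 14 > μ = 1.571, the bound 11/98 is < 1 and informative.)

P[X ≥ 14] ≤ 11/98 ≈ 0.112.


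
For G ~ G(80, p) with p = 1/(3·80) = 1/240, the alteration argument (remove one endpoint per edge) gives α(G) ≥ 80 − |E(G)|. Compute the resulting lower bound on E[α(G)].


E[|E(G)|] = C(80, 2)·p = 3160 · (1/240) = 79/6.
E[α(G)] ≥ n − E[|E(G)|] = 80 − 79/6 = 401/6.
Numerically: ≈ 66.833.
(This is only a lower bound; the true E[α(G)] may be larger.)

E[α(G)] ≥ 401/6 ≈ 66.833.


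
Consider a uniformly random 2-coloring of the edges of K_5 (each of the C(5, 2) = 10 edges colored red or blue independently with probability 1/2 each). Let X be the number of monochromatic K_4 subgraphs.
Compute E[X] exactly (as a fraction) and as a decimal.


Let X = Σ_S X_S over the C(5, 4) = 5 subsets S of size 4, where X_S = 1 if the K_4 on S is monochromatic.
For a fixed S, the K_4 on S has C(4, 2) = 6 edges. P[all 6 edges red] = (1/2)^6, and likewise for blue, so P[monochromatic] = 2·(1/2)^6 = 2^{1 − 6} = 1/32.
Summing: E[X] = C(5, 4) · 2^{1 − 6} = 5 · 1/32 = 5/32.
Numerically: E[X] ≈ 0.1562.

E[X] = C(5,4)·2^(1−C(4,2)) = 5/32 ≈ 0.1562.
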